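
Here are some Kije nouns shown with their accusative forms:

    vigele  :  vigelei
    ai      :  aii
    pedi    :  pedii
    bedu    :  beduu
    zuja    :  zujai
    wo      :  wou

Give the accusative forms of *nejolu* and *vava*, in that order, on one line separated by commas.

The alternation tracks the last vowel of the stem — -u when the last vowel of the stem is a rounded vowel (*bedu*, *wo*); -i when the last vowel of the stem is an unrounded vowel (*vigele*, *ai*, *pedi*, *zuja*).
The last vowel of *nejolu* is /u/, which is a rounded vowel, so the suffix is -u, giving *nejoluu*.
The last vowel of *vava* is /a/, which is an unrounded vowel, so the suffix is -i, giving *vavai*.

nejoluu, vavai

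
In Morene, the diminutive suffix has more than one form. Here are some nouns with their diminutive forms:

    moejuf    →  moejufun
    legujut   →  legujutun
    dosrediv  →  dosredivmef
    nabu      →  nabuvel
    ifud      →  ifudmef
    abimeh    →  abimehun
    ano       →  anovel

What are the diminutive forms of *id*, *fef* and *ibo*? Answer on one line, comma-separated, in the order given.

idmef, fefun, ibovel

Looking at the final sound of each stem: -un when the stem ends in a voiceless consonant (*moejuf*, *legujut*, *abimeh*); -mef when the stem ends in a voiced consonant (*dosrediv*, *ifud*); -vel when the stem ends in a vowel (*nabu*, *ano*).
The final sound of *id* is /d/, which is a voiced consonant, so the suffix is -mef, giving *idmef*.
*fef*: final sound = /f/, a voiceless consonant → -un → *fefun*.
Since the final sound of *ibo* is /o/ (a vowel), it takes -vel, giving *ibovel*.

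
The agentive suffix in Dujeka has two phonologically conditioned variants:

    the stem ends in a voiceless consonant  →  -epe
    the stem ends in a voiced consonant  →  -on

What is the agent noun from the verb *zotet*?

The final consonant of *zotet* is /t/, which is voiceless, so the suffix is -epe, giving *zotetepe*.

zotetepe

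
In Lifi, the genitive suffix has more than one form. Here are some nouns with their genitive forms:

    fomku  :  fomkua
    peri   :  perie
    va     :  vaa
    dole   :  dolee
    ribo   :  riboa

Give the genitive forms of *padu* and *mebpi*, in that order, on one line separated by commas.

padua, mebpie

The suffix is conditioned by the last vowel: -e when the last vowel of the stem is a front vowel (*peri*, *dole*); -a when the last vowel of the stem is a back vowel (*fomku*, *va*, *ribo*).
The last vowel of *padu* is /u/, which is a back vowel, so the suffix is -a, giving *padua*.
The last vowel of *mebpi* is /i/, which is a front vowel, so the suffix is -e, giving *mebpie*.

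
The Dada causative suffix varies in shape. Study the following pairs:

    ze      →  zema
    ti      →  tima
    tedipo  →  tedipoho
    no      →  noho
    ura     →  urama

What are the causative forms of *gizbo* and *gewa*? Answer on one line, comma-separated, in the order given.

The suffix is conditioned by the last vowel: -ho when the last vowel of the stem is a rounded vowel (*tedipo*, *no*); -ma when the last vowel of the stem is an unrounded vowel (*ze*, *ti*, *ura*).
Since the last vowel of *gizbo* is /o/ (a rounded vowel), it takes -ho, giving *gizboho*.
*gewa*: last vowel = /a/, an unrounded vowel → -ma → *gewama*.

gizboho, gewama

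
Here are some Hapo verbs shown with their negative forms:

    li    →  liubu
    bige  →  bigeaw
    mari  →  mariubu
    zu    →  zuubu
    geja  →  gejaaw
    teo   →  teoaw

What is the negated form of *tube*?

tubeaw

The pattern is height harmony: -ubu when the last vowel of the stem is a high vowel (*li*, *mari*, *zu*); -aw when the last vowel of the stem is a non-high vowel (*bige*, *geja*, *teo*).
The last vowel of *tube* is /e/, which is a non-high vowel, so the suffix is -aw, giving *tubeaw*.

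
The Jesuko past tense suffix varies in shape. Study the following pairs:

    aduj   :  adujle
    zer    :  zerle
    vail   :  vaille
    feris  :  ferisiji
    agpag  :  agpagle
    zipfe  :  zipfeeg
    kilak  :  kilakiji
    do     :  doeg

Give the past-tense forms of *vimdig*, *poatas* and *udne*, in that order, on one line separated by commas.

vimdigle, poatasiji, udneeg

Looking at the final sound of each stem: -iji when the stem ends in a voiceless consonant (*feris*, *kilak*); -le when the stem ends in a voiced consonant (*aduj*, *zer*, *vail*, *agpag*); -eg when the stem ends in a vowel (*zipfe*, *do*).
*vimdig*: final sound = /g/, a voiced consonant → -le → *vimdigle*.
*poatas*: final sound = /s/, a voiceless consonant → -iji → *poatasiji*.
Since the final sound of *udne* is /e/ (a vowel), it takes -eg, giving *udneeg*.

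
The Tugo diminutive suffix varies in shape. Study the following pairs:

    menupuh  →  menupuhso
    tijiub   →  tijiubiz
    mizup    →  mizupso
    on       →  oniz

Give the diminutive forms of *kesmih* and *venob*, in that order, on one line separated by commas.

kesmihso, venobiz

The alternation tracks the final consonant of the stem — -so when the stem ends in a voiceless consonant (*menupuh*, *mizup*); -iz when the stem ends in a voiced consonant (*tijiub*, *on*).
The final consonant of *kesmih* is /h/, which is voiceless, so the suffix is -so, giving *kesmihso*.
*venob*: final consonant = /b/, voiced → -iz → *venobiz*.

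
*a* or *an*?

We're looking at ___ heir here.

an

The indefinite article is chosen by the initial *sound* of the following word, not its spelling.
*heir* begins with the sound /ɛ/ (silent h) — a vowel sound.
So the article is *an*: We're looking at an heir here.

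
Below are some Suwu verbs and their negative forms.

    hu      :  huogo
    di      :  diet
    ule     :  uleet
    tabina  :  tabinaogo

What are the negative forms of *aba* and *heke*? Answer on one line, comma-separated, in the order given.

abaogo, hekeet

Looking at the last vowel of each stem: -et when the last vowel of the stem is a front vowel (*di*, *ule*); -ogo when the last vowel of the stem is a back vowel (*hu*, *tabina*).
Since the last vowel of *aba* is /a/ (a back vowel), it takes -ogo, giving *abaogo*.
The last vowel of *heke* is /e/, which is a front vowel, so the suffix is -et, giving *hekeet*.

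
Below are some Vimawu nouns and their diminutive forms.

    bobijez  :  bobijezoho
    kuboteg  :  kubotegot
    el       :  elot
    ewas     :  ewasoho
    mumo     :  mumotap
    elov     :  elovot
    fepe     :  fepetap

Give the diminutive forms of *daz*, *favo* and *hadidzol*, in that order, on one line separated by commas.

dazoho, favotap, hadidzolot

The suffix is conditioned by the final sound: -oho when the stem ends in a sibilant (*bobijez*, *ewas*); -ot when the stem ends in a non-sibilant consonant (*kuboteg*, *el*, *elov*); -tap when the stem ends in a vowel (*mumo*, *fepe*).
*daz*: final sound = /z/, a sibilant → -oho → *dazoho*.
*favo* — final sound /o/ (a vowel) → -tap → *favotap*.
*hadidzol* — final sound /l/ (a non-sibilant consonant) → -ot → *hadidzolot*.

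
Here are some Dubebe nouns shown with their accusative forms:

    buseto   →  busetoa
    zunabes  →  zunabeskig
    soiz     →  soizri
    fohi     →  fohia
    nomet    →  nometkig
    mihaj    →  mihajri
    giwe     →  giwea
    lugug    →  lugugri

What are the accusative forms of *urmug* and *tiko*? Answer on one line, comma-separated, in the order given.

urmugri, tikoa

Looking at the final sound of each stem: -kig when the stem ends in a voiceless consonant (*zunabes*, *nomet*); -ri when the stem ends in a voiced consonant (*soiz*, *mihaj*, *lugug*); -a when the stem ends in a vowel (*buseto*, *fohi*, *giwe*).
*urmug*: final sound = /g/, a voiced consonant → -ri → *urmugri*.
Since the final sound of *tiko* is /o/ (a vowel), it takes -a, giving *tikoa*.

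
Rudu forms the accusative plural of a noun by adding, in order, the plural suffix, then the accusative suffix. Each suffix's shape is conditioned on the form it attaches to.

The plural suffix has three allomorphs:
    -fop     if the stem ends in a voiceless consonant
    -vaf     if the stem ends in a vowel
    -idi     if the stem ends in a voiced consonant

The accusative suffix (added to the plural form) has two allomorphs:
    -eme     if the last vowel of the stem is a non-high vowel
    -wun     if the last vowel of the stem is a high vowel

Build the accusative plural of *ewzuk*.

ewzukfopeme

The final sound of *ewzuk* is /k/, which is a voiceless consonant, so the plural suffix is -fop, giving *ewzukfop*.
Since the last vowel of the plural form *ewzukfop* is /o/ (a non-high vowel), it takes -eme, giving *ewzukfopeme*.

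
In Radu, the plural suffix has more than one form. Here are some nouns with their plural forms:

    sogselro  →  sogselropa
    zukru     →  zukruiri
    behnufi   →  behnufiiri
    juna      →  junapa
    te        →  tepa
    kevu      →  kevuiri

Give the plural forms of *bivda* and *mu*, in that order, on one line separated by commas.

The suffix is conditioned by the last vowel: -iri when the last vowel of the stem is a high vowel (*zukru*, *behnufi*, *kevu*); -pa when the last vowel of the stem is a non-high vowel (*sogselro*, *juna*, *te*).
*bivda*: last vowel = /a/, a non-high vowel → -pa → *bivdapa*.
*mu*: last vowel = /u/, a high vowel → -iri → *muiri*.

bivdapa, muiri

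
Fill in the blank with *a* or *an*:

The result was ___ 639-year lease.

The indefinite article is chosen by the initial *sound* of the following word, not its spelling.
The number *639* is spoken "six hundred …", beginning with /sɪks/ — a consonant sound.
So the article is *a*: The result was a 639-year lease.

a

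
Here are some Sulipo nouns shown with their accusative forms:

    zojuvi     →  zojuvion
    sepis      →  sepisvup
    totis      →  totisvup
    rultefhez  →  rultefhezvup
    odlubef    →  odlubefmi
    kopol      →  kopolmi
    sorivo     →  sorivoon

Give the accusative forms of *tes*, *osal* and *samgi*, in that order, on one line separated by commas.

tesvup, osalmi, samgion

Looking at the final sound of each stem: -vup when the stem ends in a sibilant (*sepis*, *totis*, *rultefhez*); -mi when the stem ends in a non-sibilant consonant (*odlubef*, *kopol*); -on when the stem ends in a vowel (*zojuvi*, *sorivo*).
*tes* — final sound /s/ (a sibilant) → -vup → *tesvup*.
Since the final sound of *osal* is /l/ (a non-sibilant consonant), it takes -mi, giving *osalmi*.
The final sound of *samgi* is /i/, which is a vowel, so the suffix is -on, giving *samgion*.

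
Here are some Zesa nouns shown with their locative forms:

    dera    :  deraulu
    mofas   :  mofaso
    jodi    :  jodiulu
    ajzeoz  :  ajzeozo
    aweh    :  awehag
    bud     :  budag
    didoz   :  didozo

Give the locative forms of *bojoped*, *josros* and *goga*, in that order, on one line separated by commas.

bojopedag, josroso, gogaulu

Looking at the final sound of each stem: -o when the stem ends in a sibilant (*mofas*, *ajzeoz*, *didoz*); -ag when the stem ends in a non-sibilant consonant (*aweh*, *bud*); -ulu when the stem ends in a vowel (*dera*, *jodi*).
Since the final sound of *bojoped* is /d/ (a non-sibilant consonant), it takes -ag, giving *bojopedag*.
*josros* — final sound /s/ (a sibilant) → -o → *josroso*.
*goga*: final sound = /a/, a vowel → -ulu → *gogaulu*.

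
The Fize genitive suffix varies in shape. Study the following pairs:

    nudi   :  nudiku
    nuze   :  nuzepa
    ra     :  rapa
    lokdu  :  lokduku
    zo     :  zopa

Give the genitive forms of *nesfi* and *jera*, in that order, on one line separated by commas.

nesfiku, jerapa

The suffix is conditioned by the last vowel: -ku when the last vowel of the stem is a high vowel (*nudi*, *lokdu*); -pa when the last vowel of the stem is a non-high vowel (*nuze*, *ra*, *zo*).
*nesfi*: last vowel = /i/, a high vowel → -ku → *nesfiku*.
The last vowel of *jera* is /a/, which is a non-high vowel, so the suffix is -pa, giving *jerapa*.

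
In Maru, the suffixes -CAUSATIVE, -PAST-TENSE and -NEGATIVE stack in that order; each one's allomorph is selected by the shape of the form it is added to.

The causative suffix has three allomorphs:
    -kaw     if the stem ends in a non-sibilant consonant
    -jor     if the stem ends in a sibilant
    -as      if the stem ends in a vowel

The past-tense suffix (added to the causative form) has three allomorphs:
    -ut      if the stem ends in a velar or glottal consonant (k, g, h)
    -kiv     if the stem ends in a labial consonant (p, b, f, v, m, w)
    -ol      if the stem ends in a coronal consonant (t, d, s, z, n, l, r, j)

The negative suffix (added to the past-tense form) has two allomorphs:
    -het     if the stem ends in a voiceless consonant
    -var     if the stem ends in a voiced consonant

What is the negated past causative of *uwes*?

*uwes*: final sound = /s/, a sibilant → -jor → *uwesjor*.
The causative form *uwesjor* — final consonant /r/ (coronal) → -ol → *uwesjorol*.
The final consonant of the past-tense form *uwesjorol* is /l/, which is voiced, so the negative suffix is -var, giving *uwesjorolvar*.

uwesjorolvar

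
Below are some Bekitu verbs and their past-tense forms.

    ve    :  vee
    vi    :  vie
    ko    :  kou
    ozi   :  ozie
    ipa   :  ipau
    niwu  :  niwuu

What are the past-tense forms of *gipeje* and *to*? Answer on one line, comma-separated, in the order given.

gipejee, tou

The suffix is conditioned by the last vowel: -e when the last vowel of the stem is a front vowel (*ve*, *vi*, *ozi*); -u when the last vowel of the stem is a back vowel (*ko*, *ipa*, *niwu*).
Since the last vowel of *gipeje* is /e/ (a front vowel), it takes -e, giving *gipejee*.
*to*: last vowel = /o/, a back vowel → -u → *tou*.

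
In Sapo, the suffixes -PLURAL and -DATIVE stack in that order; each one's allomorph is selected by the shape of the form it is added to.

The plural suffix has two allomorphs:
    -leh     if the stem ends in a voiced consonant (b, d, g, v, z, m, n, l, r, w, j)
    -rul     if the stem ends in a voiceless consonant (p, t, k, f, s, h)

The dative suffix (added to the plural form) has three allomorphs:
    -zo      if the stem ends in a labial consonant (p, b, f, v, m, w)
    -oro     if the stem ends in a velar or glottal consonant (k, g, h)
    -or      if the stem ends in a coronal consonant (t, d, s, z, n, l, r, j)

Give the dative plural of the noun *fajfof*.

*fajfof* — final consonant /f/ (voiceless) → -rul → *fajfofrul*.
Since the final consonant of the plural form *fajfofrul* is /l/ (coronal), it takes -or, giving *fajfofrulor*.

fajfofrulor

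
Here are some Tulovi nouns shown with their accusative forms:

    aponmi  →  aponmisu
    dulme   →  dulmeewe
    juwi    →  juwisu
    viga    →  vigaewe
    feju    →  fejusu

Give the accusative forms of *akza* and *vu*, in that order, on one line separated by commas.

Looking at the last vowel of each stem: -su when the last vowel of the stem is a high vowel (*aponmi*, *juwi*, *feju*); -ewe when the last vowel of the stem is a non-high vowel (*dulme*, *viga*).
*akza*: last vowel = /a/, a non-high vowel → -ewe → *akzaewe*.
*vu*: last vowel = /u/, a high vowel → -su → *vusu*.

akzaewe, vusu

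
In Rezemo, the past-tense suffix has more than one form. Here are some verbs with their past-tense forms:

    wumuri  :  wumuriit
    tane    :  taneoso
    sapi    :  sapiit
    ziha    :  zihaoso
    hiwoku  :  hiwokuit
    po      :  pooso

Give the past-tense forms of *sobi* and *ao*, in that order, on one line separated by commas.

The alternation tracks the last vowel of the stem — -it when the last vowel of the stem is a high vowel (*wumuri*, *sapi*, *hiwoku*); -oso when the last vowel of the stem is a non-high vowel (*tane*, *ziha*, *po*).
*sobi*: last vowel = /i/, a high vowel → -it → *sobiit*.
*ao*: last vowel = /o/, a non-high vowel → -oso → *aooso*.

sobiit, aooso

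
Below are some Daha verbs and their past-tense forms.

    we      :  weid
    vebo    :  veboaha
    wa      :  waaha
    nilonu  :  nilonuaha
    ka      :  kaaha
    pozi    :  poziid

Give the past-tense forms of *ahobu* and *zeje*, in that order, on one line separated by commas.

ahobuaha, zejeid

The suffix is conditioned by the last vowel: -id when the last vowel of the stem is a front vowel (*we*, *pozi*); -aha when the last vowel of the stem is a back vowel (*vebo*, *wa*, *nilonu*, *ka*).
*ahobu* — last vowel /u/ (a back vowel) → -aha → *ahobuaha*.
*zeje* — last vowel /e/ (a front vowel) → -id → *zejeid*.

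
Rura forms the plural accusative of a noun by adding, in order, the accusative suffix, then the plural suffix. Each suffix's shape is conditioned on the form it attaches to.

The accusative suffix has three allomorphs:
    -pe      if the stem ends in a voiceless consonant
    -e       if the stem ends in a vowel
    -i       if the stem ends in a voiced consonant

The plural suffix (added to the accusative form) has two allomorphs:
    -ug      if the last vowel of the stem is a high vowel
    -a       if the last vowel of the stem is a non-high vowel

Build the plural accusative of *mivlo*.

Since the final sound of *mivlo* is /o/ (a vowel), it takes -e, giving *mivloe*.
The last vowel of the accusative form *mivloe* is /e/, which is a non-high vowel, so the plural suffix is -a, giving *mivloea*.

mivloea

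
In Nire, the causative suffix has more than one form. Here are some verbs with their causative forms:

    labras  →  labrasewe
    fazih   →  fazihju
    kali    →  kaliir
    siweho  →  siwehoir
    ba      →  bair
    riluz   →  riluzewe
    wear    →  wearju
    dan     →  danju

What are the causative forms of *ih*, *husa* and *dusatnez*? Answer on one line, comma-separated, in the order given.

ihju, husair, dusatnezewe

The pattern is sibilance of the final sound: -ewe when the stem ends in a sibilant (*labras*, *riluz*); -ju when the stem ends in a non-sibilant consonant (*fazih*, *wear*, *dan*); -ir when the stem ends in a vowel (*kali*, *siweho*, *ba*).
Since the final sound of *ih* is /h/ (a non-sibilant consonant), it takes -ju, giving *ihju*.
The final sound of *husa* is /a/, which is a vowel, so the suffix is -ir, giving *husair*.
The final sound of *dusatnez* is /z/, which is a sibilant, so the suffix is -ewe, giving *dusatnezewe*.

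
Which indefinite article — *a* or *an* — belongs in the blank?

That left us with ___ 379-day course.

a

The indefinite article is chosen by the initial *sound* of the following word, not its spelling.
The number *379* is spoken "three hundred …", beginning with /θriː/ — a consonant sound.
So the article is *a*: That left us with a 379-day course.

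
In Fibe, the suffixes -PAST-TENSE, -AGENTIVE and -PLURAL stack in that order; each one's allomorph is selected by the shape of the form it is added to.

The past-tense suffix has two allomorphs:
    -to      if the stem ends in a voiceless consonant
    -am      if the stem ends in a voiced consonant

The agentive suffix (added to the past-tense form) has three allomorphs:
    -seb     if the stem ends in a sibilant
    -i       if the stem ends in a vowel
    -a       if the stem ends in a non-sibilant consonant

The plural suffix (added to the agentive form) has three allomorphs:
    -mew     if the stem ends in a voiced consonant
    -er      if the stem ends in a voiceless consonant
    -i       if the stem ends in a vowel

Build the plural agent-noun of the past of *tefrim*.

*tefrim*: final consonant = /m/, voiced → -am → *tefrimam*.
The final sound of the past-tense form *tefrimam* is /m/, which is a non-sibilant consonant, so the agentive suffix is -a, giving *tefrimama*.
Since the final sound of the agentive form *tefrimama* is /a/ (a vowel), it takes -i, giving *tefrimamai*.

tefrimamai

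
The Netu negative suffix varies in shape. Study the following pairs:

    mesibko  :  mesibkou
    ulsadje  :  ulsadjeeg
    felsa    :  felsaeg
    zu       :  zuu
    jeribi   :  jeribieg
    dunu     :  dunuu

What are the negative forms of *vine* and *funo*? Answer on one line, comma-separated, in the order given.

vineeg, funou

The pattern is rounding harmony: -u when the last vowel of the stem is a rounded vowel (*mesibko*, *zu*, *dunu*); -eg when the last vowel of the stem is an unrounded vowel (*ulsadje*, *felsa*, *jeribi*).
*vine*: last vowel = /e/, an unrounded vowel → -eg → *vineeg*.
*funo* — last vowel /o/ (a rounded vowel) → -u → *funou*.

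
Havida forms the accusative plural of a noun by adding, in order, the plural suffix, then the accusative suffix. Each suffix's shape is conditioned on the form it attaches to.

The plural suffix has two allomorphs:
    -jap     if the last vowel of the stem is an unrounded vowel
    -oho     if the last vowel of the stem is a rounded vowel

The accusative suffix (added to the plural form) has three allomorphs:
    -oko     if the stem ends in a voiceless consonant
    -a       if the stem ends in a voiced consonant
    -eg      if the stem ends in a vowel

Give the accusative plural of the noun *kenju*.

kenjuohoeg

*kenju* — last vowel /u/ (a rounded vowel) → -oho → *kenjuoho*.
The plural form *kenjuoho*: final sound = /o/, a vowel → -eg → *kenjuohoeg*.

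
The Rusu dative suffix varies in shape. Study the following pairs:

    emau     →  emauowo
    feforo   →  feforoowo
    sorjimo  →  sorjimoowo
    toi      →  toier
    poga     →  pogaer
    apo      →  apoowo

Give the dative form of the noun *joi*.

joier

The pattern is rounding harmony: -owo when the last vowel of the stem is a rounded vowel (*emau*, *feforo*, *sorjimo*, *apo*); -er when the last vowel of the stem is an unrounded vowel (*toi*, *poga*).
The last vowel of *joi* is /i/, which is an unrounded vowel, so the suffix is -er, giving *joier*.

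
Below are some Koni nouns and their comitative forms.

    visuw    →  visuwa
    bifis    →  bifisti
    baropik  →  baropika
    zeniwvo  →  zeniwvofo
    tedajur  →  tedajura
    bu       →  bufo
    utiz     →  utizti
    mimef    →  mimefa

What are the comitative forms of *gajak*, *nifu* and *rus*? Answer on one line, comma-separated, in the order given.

gajaka, nifufo, rusti

The pattern is sibilance of the final sound: -ti when the stem ends in a sibilant (*bifis*, *utiz*); -a when the stem ends in a non-sibilant consonant (*visuw*, *baropik*, *tedajur*, *mimef*); -fo when the stem ends in a vowel (*zeniwvo*, *bu*).
The final sound of *gajak* is /k/, which is a non-sibilant consonant, so the suffix is -a, giving *gajaka*.
Since the final sound of *nifu* is /u/ (a vowel), it takes -fo, giving *nifufo*.
*rus* — final sound /s/ (a sibilant) → -ti → *rusti*.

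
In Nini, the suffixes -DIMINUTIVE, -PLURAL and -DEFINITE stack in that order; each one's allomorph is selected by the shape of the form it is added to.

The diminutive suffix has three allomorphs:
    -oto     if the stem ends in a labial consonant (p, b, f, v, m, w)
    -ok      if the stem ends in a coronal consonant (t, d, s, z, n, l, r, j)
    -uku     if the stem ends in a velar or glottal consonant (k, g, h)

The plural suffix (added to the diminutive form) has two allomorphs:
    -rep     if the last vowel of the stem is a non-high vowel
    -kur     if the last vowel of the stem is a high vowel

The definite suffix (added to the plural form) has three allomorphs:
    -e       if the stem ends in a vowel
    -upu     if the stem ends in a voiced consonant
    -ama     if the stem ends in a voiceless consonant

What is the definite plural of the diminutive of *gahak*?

gahakukukurupu

The final consonant of *gahak* is /k/, which is velar/glottal, so the diminutive suffix is -uku, giving *gahakuku*.
Since the last vowel of the diminutive form *gahakuku* is /u/ (a high vowel), it takes -kur, giving *gahakukukur*.
The plural form *gahakukukur* — final sound /r/ (a voiced consonant) → -upu → *gahakukukurupu*.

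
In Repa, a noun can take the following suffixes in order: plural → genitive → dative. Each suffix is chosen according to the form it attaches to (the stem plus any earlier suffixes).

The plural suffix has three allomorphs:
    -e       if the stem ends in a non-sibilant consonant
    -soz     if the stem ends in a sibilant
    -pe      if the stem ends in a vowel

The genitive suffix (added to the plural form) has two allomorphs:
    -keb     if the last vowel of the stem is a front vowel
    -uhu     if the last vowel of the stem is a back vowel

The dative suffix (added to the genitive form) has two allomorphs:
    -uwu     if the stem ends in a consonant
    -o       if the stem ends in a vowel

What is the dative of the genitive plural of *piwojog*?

*piwojog*: final sound = /g/, a non-sibilant consonant → -e → *piwojoge*.
The plural form *piwojoge* — last vowel /e/ (a front vowel) → -keb → *piwojogekeb*.
The genitive form *piwojogekeb* — final sound /b/ (a consonant) → -uwu → *piwojogekebuwu*.

piwojogekebuwu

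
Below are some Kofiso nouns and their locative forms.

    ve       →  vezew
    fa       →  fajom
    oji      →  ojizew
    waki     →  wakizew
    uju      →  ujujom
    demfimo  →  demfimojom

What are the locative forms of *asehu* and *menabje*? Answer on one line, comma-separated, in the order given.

asehujom, menabjezew

The pattern is front/back vowel harmony: -zew when the last vowel of the stem is a front vowel (*ve*, *oji*, *waki*); -jom when the last vowel of the stem is a back vowel (*fa*, *uju*, *demfimo*).
*asehu* — last vowel /u/ (a back vowel) → -jom → *asehujom*.
The last vowel of *menabje* is /e/, which is a front vowel, so the suffix is -zew, giving *menabjezew*.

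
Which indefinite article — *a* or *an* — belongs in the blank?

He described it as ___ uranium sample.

a

The indefinite article is chosen by the initial *sound* of the following word, not its spelling.
*uranium* begins with the sound /jʊ/ (u pronounced /jʊ/) — a consonant sound.
So the article is *a*: He described it as a uranium sample.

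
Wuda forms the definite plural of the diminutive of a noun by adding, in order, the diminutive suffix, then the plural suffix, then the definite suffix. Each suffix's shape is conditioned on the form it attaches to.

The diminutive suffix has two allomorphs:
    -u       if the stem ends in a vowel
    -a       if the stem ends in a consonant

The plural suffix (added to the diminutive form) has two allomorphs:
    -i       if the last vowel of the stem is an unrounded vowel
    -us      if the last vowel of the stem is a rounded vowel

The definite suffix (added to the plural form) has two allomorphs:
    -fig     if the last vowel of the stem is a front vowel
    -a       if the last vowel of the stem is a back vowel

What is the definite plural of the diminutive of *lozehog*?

Since the final sound of *lozehog* is /g/ (a consonant), it takes -a, giving *lozehoga*.
The diminutive form *lozehoga* — last vowel /a/ (an unrounded vowel) → -i → *lozehogai*.
The plural form *lozehogai*: last vowel = /i/, a front vowel → -fig → *lozehogaifig*.

lozehogaifig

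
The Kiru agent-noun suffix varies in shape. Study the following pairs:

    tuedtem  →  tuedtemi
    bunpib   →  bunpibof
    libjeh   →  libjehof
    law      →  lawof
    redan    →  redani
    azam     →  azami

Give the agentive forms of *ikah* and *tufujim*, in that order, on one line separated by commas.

The pattern is nasality of the final consonant: -i when the stem ends in a nasal (*tuedtem*, *redan*, *azam*); -of when the stem ends in a non-nasal consonant (*bunpib*, *libjeh*, *law*).
*ikah* — final consonant /h/ (non-nasal) → -of → *ikahof*.
*tufujim* — final consonant /m/ (a nasal) → -i → *tufujimi*.

ikahof, tufujimi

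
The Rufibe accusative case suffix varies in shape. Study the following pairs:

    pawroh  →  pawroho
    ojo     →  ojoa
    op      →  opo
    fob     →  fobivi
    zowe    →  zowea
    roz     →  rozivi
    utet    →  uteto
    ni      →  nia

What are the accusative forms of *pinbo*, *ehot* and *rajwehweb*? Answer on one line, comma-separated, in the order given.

The alternation tracks the final sound of the stem — -o when the stem ends in a voiceless consonant (*pawroh*, *op*, *utet*); -ivi when the stem ends in a voiced consonant (*fob*, *roz*); -a when the stem ends in a vowel (*ojo*, *zowe*, *ni*).
*pinbo* — final sound /o/ (a vowel) → -a → *pinboa*.
The final sound of *ehot* is /t/, which is a voiceless consonant, so the suffix is -o, giving *ehoto*.
*rajwehweb* — final sound /b/ (a voiced consonant) → -ivi → *rajwehwebivi*.

pinboa, ehoto, rajwehwebivi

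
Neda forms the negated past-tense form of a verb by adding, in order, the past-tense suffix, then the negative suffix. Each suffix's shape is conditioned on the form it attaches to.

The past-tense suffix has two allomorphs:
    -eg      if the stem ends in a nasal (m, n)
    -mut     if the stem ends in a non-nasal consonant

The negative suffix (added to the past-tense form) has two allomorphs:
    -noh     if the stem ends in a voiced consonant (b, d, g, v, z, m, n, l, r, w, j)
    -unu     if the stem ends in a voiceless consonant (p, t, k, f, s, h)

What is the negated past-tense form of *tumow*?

*tumow*: final consonant = /w/, non-nasal → -mut → *tumowmut*.
The past-tense form *tumowmut* — final consonant /t/ (voiceless) → -unu → *tumowmutunu*.

tumowmutunu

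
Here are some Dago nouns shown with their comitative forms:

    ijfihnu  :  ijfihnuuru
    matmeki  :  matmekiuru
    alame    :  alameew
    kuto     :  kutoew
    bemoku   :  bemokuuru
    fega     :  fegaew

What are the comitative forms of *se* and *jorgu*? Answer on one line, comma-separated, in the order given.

The pattern is height harmony: -uru when the last vowel of the stem is a high vowel (*ijfihnu*, *matmeki*, *bemoku*); -ew when the last vowel of the stem is a non-high vowel (*alame*, *kuto*, *fega*).
Since the last vowel of *se* is /e/ (a non-high vowel), it takes -ew, giving *seew*.
*jorgu* — last vowel /u/ (a high vowel) → -uru → *jorguuru*.

seew, jorguuru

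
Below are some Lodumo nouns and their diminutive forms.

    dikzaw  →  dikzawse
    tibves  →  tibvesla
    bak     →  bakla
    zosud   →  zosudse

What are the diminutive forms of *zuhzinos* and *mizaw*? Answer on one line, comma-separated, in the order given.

zuhzinosla, mizawse

The pattern is voicing of the final consonant: -la when the stem ends in a voiceless consonant (*tibves*, *bak*); -se when the stem ends in a voiced consonant (*dikzaw*, *zosud*).
*zuhzinos*: final consonant = /s/, voiceless → -la → *zuhzinosla*.
*mizaw* — final consonant /w/ (voiced) → -se → *mizawse*.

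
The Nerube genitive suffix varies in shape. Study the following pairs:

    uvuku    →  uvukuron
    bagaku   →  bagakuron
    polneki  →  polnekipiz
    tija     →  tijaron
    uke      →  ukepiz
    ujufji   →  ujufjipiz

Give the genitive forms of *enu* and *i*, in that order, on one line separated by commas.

enuron, ipiz

The pattern is front/back vowel harmony: -piz when the last vowel of the stem is a front vowel (*polneki*, *uke*, *ujufji*); -ron when the last vowel of the stem is a back vowel (*uvuku*, *bagaku*, *tija*).
*enu*: last vowel = /u/, a back vowel → -ron → *enuron*.
*i*: last vowel = /i/, a front vowel → -piz → *ipiz*.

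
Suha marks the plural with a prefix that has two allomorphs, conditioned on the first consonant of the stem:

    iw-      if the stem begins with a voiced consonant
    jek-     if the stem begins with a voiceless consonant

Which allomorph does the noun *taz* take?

*taz*: first consonant = /t/, voiceless → jek-.

jek-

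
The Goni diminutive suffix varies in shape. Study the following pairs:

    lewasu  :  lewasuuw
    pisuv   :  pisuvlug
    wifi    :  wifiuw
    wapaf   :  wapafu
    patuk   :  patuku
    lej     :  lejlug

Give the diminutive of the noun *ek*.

eku

Looking at the final sound of each stem: -u when the stem ends in a voiceless consonant (*wapaf*, *patuk*); -lug when the stem ends in a voiced consonant (*pisuv*, *lej*); -uw when the stem ends in a vowel (*lewasu*, *wifi*).
Since the final sound of *ek* is /k/ (a voiceless consonant), it takes -u, giving *eku*.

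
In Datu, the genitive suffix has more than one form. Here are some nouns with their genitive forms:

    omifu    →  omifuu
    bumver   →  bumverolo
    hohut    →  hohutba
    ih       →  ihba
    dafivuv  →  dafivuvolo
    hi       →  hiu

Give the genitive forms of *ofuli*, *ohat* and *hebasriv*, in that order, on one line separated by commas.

ofuliu, ohatba, hebasrivolo

The pattern is voicing of the final sound: -ba when the stem ends in a voiceless consonant (*hohut*, *ih*); -olo when the stem ends in a voiced consonant (*bumver*, *dafivuv*); -u when the stem ends in a vowel (*omifu*, *hi*).
The final sound of *ofuli* is /i/, which is a vowel, so the suffix is -u, giving *ofuliu*.
The final sound of *ohat* is /t/, which is a voiceless consonant, so the suffix is -ba, giving *ohatba*.
*hebasriv* — final sound /v/ (a voiced consonant) → -olo → *hebasrivolo*.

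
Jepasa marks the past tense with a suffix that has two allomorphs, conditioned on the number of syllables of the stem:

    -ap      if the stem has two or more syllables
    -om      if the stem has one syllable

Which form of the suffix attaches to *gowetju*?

-ap

*gowetju* (3 syllables) → -ap.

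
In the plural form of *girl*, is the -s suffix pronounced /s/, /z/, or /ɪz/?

/z/

The stem *girl* ends in a voiced non-sibilant sound.
The plural suffix surfaces as /ɪz/ after sibilants, /s/ after other voiceless consonants, and /z/ after other voiced sounds.
So the plural -s on *girl* is pronounced /z/.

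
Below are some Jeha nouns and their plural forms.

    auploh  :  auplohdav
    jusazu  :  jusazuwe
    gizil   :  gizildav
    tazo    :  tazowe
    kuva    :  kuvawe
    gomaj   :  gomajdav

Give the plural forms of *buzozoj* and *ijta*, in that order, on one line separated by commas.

buzozojdav, ijtawe

The suffix is conditioned by the final sound: -dav when the stem ends in a consonant (*auploh*, *gizil*, *gomaj*); -we when the stem ends in a vowel (*jusazu*, *tazo*, *kuva*).
*buzozoj*: final sound = /j/, a consonant → -dav → *buzozojdav*.
The final sound of *ijta* is /a/, which is a vowel, so the suffix is -we, giving *ijtawe*.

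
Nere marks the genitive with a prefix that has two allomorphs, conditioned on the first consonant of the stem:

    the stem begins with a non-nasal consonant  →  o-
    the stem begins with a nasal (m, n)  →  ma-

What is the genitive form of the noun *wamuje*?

owamuje

*wamuje* — first consonant /w/ (non-nasal) → o- → *owamuje*.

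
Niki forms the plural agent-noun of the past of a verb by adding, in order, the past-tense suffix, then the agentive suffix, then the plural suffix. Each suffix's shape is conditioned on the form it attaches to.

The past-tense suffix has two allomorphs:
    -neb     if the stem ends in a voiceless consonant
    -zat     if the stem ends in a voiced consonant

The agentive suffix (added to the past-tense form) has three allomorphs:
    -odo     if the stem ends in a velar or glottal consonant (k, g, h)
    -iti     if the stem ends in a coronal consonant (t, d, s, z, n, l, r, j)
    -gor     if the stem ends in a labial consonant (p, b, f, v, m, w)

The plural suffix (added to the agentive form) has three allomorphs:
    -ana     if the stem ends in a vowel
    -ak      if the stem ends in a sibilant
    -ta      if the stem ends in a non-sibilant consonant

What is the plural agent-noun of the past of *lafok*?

lafoknebgorta

The final consonant of *lafok* is /k/, which is voiceless, so the past-tense suffix is -neb, giving *lafokneb*.
The past-tense form *lafokneb* — final consonant /b/ (labial) → -gor → *lafoknebgor*.
Since the final sound of the agentive form *lafoknebgor* is /r/ (a non-sibilant consonant), it takes -ta, giving *lafoknebgorta*.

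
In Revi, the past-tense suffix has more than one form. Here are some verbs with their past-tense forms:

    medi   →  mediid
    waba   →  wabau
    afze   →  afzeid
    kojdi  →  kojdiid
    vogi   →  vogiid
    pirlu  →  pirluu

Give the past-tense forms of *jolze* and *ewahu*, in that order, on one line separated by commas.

Looking at the last vowel of each stem: -id when the last vowel of the stem is a front vowel (*medi*, *afze*, *kojdi*, *vogi*); -u when the last vowel of the stem is a back vowel (*waba*, *pirlu*).
Since the last vowel of *jolze* is /e/ (a front vowel), it takes -id, giving *jolzeid*.
*ewahu*: last vowel = /u/, a back vowel → -u → *ewahuu*.

jolzeid, ewahuu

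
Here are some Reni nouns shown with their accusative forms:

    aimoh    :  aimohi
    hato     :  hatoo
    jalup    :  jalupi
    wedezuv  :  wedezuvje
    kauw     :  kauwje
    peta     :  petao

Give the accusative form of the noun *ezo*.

ezoo

The alternation tracks the final sound of the stem — -i when the stem ends in a voiceless consonant (*aimoh*, *jalup*); -je when the stem ends in a voiced consonant (*wedezuv*, *kauw*); -o when the stem ends in a vowel (*hato*, *peta*).
Since the final sound of *ezo* is /o/ (a vowel), it takes -o, giving *ezoo*.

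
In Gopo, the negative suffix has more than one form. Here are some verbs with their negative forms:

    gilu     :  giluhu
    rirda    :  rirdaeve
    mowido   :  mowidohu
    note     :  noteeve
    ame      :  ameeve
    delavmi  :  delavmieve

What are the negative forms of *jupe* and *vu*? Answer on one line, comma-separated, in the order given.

The suffix is conditioned by the last vowel: -hu when the last vowel of the stem is a rounded vowel (*gilu*, *mowido*); -eve when the last vowel of the stem is an unrounded vowel (*rirda*, *note*, *ame*, *delavmi*).
The last vowel of *jupe* is /e/, which is an unrounded vowel, so the suffix is -eve, giving *jupeeve*.
The last vowel of *vu* is /u/, which is a rounded vowel, so the suffix is -hu, giving *vuhu*.

jupeeve, vuhu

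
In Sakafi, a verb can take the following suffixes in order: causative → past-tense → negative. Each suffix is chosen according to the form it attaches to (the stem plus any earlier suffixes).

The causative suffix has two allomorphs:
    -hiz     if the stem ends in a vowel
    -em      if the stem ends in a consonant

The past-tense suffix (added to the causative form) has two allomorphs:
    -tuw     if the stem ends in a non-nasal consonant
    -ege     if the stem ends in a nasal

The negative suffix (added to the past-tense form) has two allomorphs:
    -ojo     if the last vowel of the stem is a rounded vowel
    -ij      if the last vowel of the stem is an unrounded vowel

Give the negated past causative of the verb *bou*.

Since the final sound of *bou* is /u/ (a vowel), it takes -hiz, giving *bouhiz*.
The final consonant of the causative form *bouhiz* is /z/, which is non-nasal, so the past-tense suffix is -tuw, giving *bouhiztuw*.
The last vowel of the past-tense form *bouhiztuw* is /u/, which is a rounded vowel, so the negative suffix is -ojo, giving *bouhiztuwojo*.

bouhiztuwojo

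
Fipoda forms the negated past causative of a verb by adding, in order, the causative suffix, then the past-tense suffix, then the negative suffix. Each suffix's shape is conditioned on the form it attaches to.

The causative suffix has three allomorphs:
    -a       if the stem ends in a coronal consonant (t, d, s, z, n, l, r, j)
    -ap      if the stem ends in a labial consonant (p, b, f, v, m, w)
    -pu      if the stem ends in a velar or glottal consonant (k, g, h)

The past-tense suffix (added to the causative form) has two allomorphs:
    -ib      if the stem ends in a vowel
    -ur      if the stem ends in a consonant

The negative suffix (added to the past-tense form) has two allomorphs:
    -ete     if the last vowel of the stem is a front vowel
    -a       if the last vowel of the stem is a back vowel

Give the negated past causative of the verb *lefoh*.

Since the final consonant of *lefoh* is /h/ (velar/glottal), it takes -pu, giving *lefohpu*.
The causative form *lefohpu* — final sound /u/ (a vowel) → -ib → *lefohpuib*.
The past-tense form *lefohpuib* — last vowel /i/ (a front vowel) → -ete → *lefohpuibete*.

lefohpuibete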